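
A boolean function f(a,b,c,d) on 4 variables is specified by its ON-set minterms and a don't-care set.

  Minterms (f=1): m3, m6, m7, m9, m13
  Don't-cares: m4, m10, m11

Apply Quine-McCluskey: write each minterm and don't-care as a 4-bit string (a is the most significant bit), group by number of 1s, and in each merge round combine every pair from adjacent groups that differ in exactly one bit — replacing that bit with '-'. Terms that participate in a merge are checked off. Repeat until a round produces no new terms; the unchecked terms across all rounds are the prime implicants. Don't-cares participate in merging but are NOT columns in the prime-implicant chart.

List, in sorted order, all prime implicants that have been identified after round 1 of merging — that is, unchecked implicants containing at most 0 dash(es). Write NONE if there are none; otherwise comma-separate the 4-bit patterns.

size-2^0 implicants → 0011(✓)  0100(✓)  0110(✓)  0111(✓)  1001(✓)  1010(✓)  1011(✓)  1101(✓)
size-2^1 implicants → -011  0-11  01-0  011-  1-01  10-1  101-
Unchecked terms (primes): -011, 0-11, 01-0, 011-, 1-01, 10-1, 101-

NONE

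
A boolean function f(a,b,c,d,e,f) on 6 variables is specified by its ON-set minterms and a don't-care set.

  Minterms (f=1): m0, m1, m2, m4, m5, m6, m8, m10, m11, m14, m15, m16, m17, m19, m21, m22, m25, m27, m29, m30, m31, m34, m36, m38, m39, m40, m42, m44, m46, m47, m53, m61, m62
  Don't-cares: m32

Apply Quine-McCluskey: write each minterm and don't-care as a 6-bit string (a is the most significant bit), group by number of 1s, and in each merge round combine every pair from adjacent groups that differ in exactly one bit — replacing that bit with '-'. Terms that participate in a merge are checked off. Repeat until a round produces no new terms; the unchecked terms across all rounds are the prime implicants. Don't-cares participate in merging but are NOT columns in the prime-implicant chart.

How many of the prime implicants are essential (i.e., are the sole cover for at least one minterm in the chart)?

8

Round 0: 000000✓ 000001✓ 000010✓ 000100✓ 000101✓ 000110✓ 001000✓ 001010✓ 001011✓ 001110✓ 001111✓ 010000✓ 010001✓ 010011✓ 010101✓ 010110✓ 011001✓ 011011✓ 011101✓ 011110✓ 011111✓ 100000✓ 100010✓ 100100✓ 100110✓ 100111✓ 101000✓ 101010✓ 101100✓ 101110✓ 101111✓ 110101✓ 111101✓ 111110✓
Round 1: -00000✓ -00010✓ -00100✓ -00110✓ -01000✓ -01010✓ -01110✓ -01111✓ -10101✓ -11101✓ -11110✓ 0-0000✓ 0-0001✓ 0-0101✓ 0-0110✓ 0-1011✓ 0-1110✓ 0-1111✓ 00-000✓ 00-010✓ 00-110✓ 000-00✓ 000-01✓ 000-10✓ 0000-0✓ 00000-✓ 0001-0✓ 00010-✓ 001-10✓ 001-11✓ 0010-0✓ 00101-✓ 00111-✓ 01-001✓ 01-011✓ 01-101✓ 01-110✓ 010-01✓ 0100-1✓ 01000-✓ 011-01✓ 011-11✓ 0110-1✓ 0111-1✓ 01111-✓ 1-1110✓ 10-000✓ 10-010✓ 10-100✓ 10-110✓ 10-111✓ 100-00✓ 100-10✓ 1000-0✓ 1001-0✓ 10011-✓ 101-00✓ 101-10✓ 1010-0✓ 1011-0✓ 10111-✓ 11-101✓
Round 2: --1110 -0-000✓ -0-010✓ -0-110✓ -00-00✓ -00-10✓ -000-0✓ -001-0✓ -01-10✓ -010-0✓ -0111- -1-101 0--110 0-0-01 0-000- 0-1-11 0-111- 00--10✓ 00-0-0✓ 000--0✓ 000-0- 001-1- 01--01 01-0-1 011--1 10--00✓ 10--10✓ 10-0-0✓ 10-1-0✓ 10-11- 100--0✓ 101--0✓
Round 3: -0--10 -0-0-0 -00--0 10---0
PIs = {--1110, -0--10, -0-0-0, -00--0, -0111-, -1-101, 0--110, 0-0-01, 0-000-, 0-1-11, 0-111-, 000-0-, 001-1-, 01--01, 01-0-1, 011--1, 10---0, 10-11-}
Coverage chart:
  m0: -0-0-0,-00--0,0-000-,000-0-
  m1: 0-0-01,0-000-,000-0-
  m2: -0--10,-0-0-0,-00--0
  m4: -00--0,000-0-
  m5: 0-0-01,000-0-
  m6: -0--10,-00--0,0--110
  m8: -0-0-0 ←essential
  m10: -0--10,-0-0-0,001-1-
  m11: 0-1-11,001-1-
  m14: --1110,-0--10,-0111-,0--110,0-111-,001-1-
  m15: -0111-,0-1-11,0-111-,001-1-
  m16: 0-000- ←essential
  m17: 0-0-01,0-000-,01--01,01-0-1
  m19: 01-0-1 ←essential
  m21: -1-101,0-0-01,01--01
  m22: 0--110 ←essential
  m25: 01--01,01-0-1,011--1
  m27: 0-1-11,01-0-1,011--1
  m29: -1-101,01--01,011--1
  m30: --1110,0--110,0-111-
  m31: 0-1-11,0-111-,011--1
  m34: -0--10,-0-0-0,-00--0,10---0
  m36: -00--0,10---0
  m38: -0--10,-00--0,10---0,10-11-
  m39: 10-11- ←essential
  m40: -0-0-0,10---0
  m42: -0--10,-0-0-0,10---0
  m44: 10---0 ←essential
  m46: --1110,-0--10,-0111-,10---0,10-11-
  m47: -0111-,10-11-
  m53: -1-101 ←essential
  m61: -1-101 ←essential
  m62: --1110 ←essential
Essential: --1110, -0-0-0, -1-101, 0--110, 0-000-, 01-0-1, 10---0, 10-11-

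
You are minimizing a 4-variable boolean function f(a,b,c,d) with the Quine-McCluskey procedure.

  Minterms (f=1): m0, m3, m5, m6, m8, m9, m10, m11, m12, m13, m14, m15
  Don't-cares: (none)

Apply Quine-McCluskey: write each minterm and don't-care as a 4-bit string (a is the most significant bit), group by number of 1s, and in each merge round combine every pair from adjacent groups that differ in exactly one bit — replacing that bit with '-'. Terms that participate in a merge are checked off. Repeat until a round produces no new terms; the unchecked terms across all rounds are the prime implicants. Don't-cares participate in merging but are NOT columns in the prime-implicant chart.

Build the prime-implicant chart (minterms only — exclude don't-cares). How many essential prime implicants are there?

5

size-2^0 implicants → 0000(✓)  0011(✓)  0101(✓)  0110(✓)  1000(✓)  1001(✓)  1010(✓)  1011(✓)  1100(✓)  1101(✓)  1110(✓)  1111(✓)
size-2^1 implicants → -000  -011  -101  -110  1-00(✓)  1-01(✓)  1-10(✓)  1-11(✓)  10-0(✓)  10-1(✓)  100-(✓)  101-(✓)  11-0(✓)  11-1(✓)  110-(✓)  111-(✓)
size-2^2 implicants → 1--0(✓)  1--1(✓)  1-0-(✓)  1-1-(✓)  10--(✓)  11--(✓)
size-2^3 implicants → 1---
Unchecked terms (primes): -000, -011, -101, -110, 1---
Minterm coverage:
  m0 ⊆ -000 [E]
  m3 ⊆ -011 [E]
  m5 ⊆ -101 [E]
  m6 ⊆ -110 [E]
  m8 ⊆ -000,1---
  m9 ⊆ 1--- [E]
  m10 ⊆ 1--- [E]
  m11 ⊆ -011,1---
  m12 ⊆ 1--- [E]
  m13 ⊆ -101,1---
  m14 ⊆ -110,1---
  m15 ⊆ 1--- [E]
E = {-000, -011, -101, -110, 1---}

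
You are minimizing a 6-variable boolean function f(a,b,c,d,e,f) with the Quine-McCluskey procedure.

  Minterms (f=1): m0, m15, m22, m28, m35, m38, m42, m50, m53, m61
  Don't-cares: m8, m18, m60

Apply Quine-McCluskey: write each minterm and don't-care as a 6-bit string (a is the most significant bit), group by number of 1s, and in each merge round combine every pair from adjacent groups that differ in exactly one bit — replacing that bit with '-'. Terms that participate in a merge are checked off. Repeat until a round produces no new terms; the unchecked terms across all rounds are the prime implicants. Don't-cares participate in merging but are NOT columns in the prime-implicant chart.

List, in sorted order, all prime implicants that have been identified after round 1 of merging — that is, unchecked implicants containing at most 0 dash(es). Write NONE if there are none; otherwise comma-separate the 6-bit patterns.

size-2^0 implicants → 000000(✓)  001000(✓)  001111  010010(✓)  010110(✓)  011100(✓)  100011  100110  101010  110010(✓)  110101(✓)  111100(✓)  111101(✓)
size-2^1 implicants → -10010  -11100  00-000  010-10  11-101  11110-
Unchecked terms (primes): -10010, -11100, 00-000, 001111, 010-10, 100011, 100110, 101010, 11-101, 11110-

001111, 100011, 100110, 101010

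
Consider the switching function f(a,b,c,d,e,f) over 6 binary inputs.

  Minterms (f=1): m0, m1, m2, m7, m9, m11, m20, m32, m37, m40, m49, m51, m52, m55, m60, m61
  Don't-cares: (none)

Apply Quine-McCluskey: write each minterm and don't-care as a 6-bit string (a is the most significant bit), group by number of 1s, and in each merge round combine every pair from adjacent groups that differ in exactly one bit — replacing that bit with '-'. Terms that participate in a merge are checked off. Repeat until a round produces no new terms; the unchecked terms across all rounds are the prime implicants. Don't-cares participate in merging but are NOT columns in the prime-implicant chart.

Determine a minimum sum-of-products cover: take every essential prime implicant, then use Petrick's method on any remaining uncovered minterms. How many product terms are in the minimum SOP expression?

size-2^0 implicants → 000000(✓)  000001(✓)  000010(✓)  000111  001001(✓)  001011(✓)  010100(✓)  100000(✓)  100101  101000(✓)  110001(✓)  110011(✓)  110100(✓)  110111(✓)  111100(✓)  111101(✓)
size-2^1 implicants → -00000  -10100  00-001  0000-0  00000-  0010-1  10-000  11-100  110-11  1100-1  11110-
Unchecked terms (primes): -00000, -10100, 00-001, 0000-0, 00000-, 000111, 0010-1, 10-000, 100101, 11-100, 110-11, 1100-1, 11110-
Minterm coverage:
  m0 ⊆ -00000,0000-0,00000-
  m1 ⊆ 00-001,00000-
  m2 ⊆ 0000-0 [E]
  m7 ⊆ 000111 [E]
  m9 ⊆ 00-001,0010-1
  m11 ⊆ 0010-1 [E]
  m20 ⊆ -10100 [E]
  m32 ⊆ -00000,10-000
  m37 ⊆ 100101 [E]
  m40 ⊆ 10-000 [E]
  m49 ⊆ 1100-1 [E]
  m51 ⊆ 110-11,1100-1
  m52 ⊆ -10100,11-100
  m55 ⊆ 110-11 [E]
  m60 ⊆ 11-100,11110-
  m61 ⊆ 11110- [E]
E = {-10100, 0000-0, 000111, 0010-1, 10-000, 100101, 110-11, 1100-1, 11110-}
Petrick residual → 00-001
Cover = bc'de'f' + a'b'd'e'f + a'b'c'd'f' + a'b'c'def + a'b'cd'f + ab'd'e'f' + ab'c'de'f + abc'ef + abc'd'f + abcde'  |cover|=10

10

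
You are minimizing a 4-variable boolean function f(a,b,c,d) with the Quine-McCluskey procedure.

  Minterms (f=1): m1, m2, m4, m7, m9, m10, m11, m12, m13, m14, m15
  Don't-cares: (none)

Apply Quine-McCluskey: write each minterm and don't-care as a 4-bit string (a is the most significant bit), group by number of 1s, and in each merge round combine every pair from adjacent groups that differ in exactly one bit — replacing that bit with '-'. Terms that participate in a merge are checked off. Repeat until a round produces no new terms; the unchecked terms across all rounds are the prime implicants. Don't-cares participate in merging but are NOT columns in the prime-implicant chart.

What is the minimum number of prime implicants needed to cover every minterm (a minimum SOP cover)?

6

Round 0: 0001✓ 0010✓ 0100✓ 0111✓ 1001✓ 1010✓ 1011✓ 1100✓ 1101✓ 1110✓ 1111✓
Round 1: -001 -010 -100 -111 1-01✓ 1-10✓ 1-11✓ 10-1✓ 101-✓ 11-0✓ 11-1✓ 110-✓ 111-✓
Round 2: 1--1 1-1- 11--
PIs = {-001, -010, -100, -111, 1--1, 1-1-, 11--}
Coverage chart:
  m1: -001 ←essential
  m2: -010 ←essential
  m4: -100 ←essential
  m7: -111 ←essential
  m9: -001,1--1
  m10: -010,1-1-
  m11: 1--1,1-1-
  m12: -100,11--
  m13: 1--1,11--
  m14: 1-1-,11--
  m15: -111,1--1,1-1-,11--
Essential: -001, -010, -100, -111
Petrick residual → 1--1, 1-1-
Min cover (6 terms): b'c'd + b'cd' + bc'd' + bcd + ad + ac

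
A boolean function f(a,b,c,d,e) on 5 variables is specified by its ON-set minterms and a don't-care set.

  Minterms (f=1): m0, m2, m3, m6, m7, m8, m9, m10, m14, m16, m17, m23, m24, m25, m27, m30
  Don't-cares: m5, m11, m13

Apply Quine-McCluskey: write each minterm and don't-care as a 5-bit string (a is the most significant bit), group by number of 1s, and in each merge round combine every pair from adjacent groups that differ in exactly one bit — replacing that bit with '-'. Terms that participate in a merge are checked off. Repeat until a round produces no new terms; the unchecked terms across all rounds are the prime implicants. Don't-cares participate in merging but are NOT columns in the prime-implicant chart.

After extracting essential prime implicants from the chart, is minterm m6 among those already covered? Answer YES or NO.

NO

[col 0] 00000*, 00010*, 00011*, 00101*, 00110*, 00111*, 01000*, 01001*, 01010*, 01011*, 01101*, 01110*, 10000*, 10001*, 10111*, 11000*, 11001*, 11011*, 11110*
[col 1] -0000*, -0111, -1000*, -1001*, -1011*, -1110, 0-000*, 0-010*, 0-011*, 0-101, 0-110*, 00-10*, 00-11*, 000-0*, 0001-*, 001-1, 0011-*, 01-01, 01-10*, 010-0*, 010-1*, 0100-*, 0101-*, 1-000*, 1-001*, 1000-*, 110-1*, 1100-*
[col 2] --000, -10-1, -100-, 0--10, 0-0-0, 0-01-, 00-1-, 010--, 1-00-
Prime implicants: --000, -0111, -10-1, -100-, -1110, 0--10, 0-0-0, 0-01-, 0-101, 00-1-, 001-1, 01-01, 010--, 1-00-
PI chart (minterm → PIs covering it):
  0 | --000,0-0-0
  2 | 0--10,0-0-0,0-01-,00-1-
  3 | 0-01-,00-1-
  6 | 0--10,00-1-
  7 | -0111,00-1-,001-1
  8 | --000,-100-,0-0-0,010--
  9 | -10-1,-100-,01-01,010--
  10 | 0--10,0-0-0,0-01-,010--
  14 | -1110,0--10
  16 | --000,1-00-
  17 | 1-00-  (sole → essential)
  23 | -0111  (sole → essential)
  24 | --000,-100-,1-00-
  25 | -10-1,-100-,1-00-
  27 | -10-1  (sole → essential)
  30 | -1110  (sole → essential)
Essential prime implicants: -0111, -10-1, -1110, 1-00-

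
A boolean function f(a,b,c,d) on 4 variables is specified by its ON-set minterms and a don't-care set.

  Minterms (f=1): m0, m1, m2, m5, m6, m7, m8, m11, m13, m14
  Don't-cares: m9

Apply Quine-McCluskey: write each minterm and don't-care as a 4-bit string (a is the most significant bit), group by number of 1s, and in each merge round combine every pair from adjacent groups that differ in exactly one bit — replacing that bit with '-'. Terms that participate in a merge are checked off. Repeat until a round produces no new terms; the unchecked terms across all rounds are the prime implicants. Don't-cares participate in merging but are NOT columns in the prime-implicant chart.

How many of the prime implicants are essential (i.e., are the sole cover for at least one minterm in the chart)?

[col 0] 0000*, 0001*, 0010*, 0101*, 0110*, 0111*, 1000*, 1001*, 1011*, 1101*, 1110*
[col 1] -000*, -001*, -101*, -110, 0-01*, 0-10, 00-0, 000-*, 01-1, 011-, 1-01*, 10-1, 100-*
[col 2] --01, -00-
Prime implicants: --01, -00-, -110, 0-10, 00-0, 01-1, 011-, 10-1
PI chart (minterm → PIs covering it):
  0 | -00-,00-0
  1 | --01,-00-
  2 | 0-10,00-0
  5 | --01,01-1
  6 | -110,0-10,011-
  7 | 01-1,011-
  8 | -00-  (sole → essential)
  11 | 10-1  (sole → essential)
  13 | --01  (sole → essential)
  14 | -110  (sole → essential)
Essential prime implicants: --01, -00-, -110, 10-1

4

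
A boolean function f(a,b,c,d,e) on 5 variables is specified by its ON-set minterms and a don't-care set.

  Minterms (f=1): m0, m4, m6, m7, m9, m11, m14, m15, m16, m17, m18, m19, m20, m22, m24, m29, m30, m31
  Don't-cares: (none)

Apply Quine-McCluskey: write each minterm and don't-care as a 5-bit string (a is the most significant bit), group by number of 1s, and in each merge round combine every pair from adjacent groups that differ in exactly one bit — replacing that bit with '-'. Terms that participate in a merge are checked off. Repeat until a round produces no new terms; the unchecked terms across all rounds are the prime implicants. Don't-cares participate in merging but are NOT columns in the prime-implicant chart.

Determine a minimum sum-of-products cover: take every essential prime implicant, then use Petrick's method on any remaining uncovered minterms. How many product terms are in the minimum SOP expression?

Round 0: 00000✓ 00100✓ 00110✓ 00111✓ 01001✓ 01011✓ 01110✓ 01111✓ 10000✓ 10001✓ 10010✓ 10011✓ 10100✓ 10110✓ 11000✓ 11101✓ 11110✓ 11111✓
Round 1: -0000✓ -0100✓ -0110✓ -1110✓ -1111✓ 0-110✓ 0-111✓ 00-00✓ 001-0✓ 0011-✓ 01-11 010-1 0111-✓ 1-000 1-110✓ 10-00✓ 10-10✓ 100-0✓ 100-1✓ 1000-✓ 1001-✓ 101-0✓ 111-1 1111-✓
Round 2: --110 -0-00 -01-0 -111- 0-11- 10--0 100--
PIs = {--110, -0-00, -01-0, -111-, 0-11-, 01-11, 010-1, 1-000, 10--0, 100--, 111-1}
Coverage chart:
  m0: -0-00 ←essential
  m4: -0-00,-01-0
  m6: --110,-01-0,0-11-
  m7: 0-11- ←essential
  m9: 010-1 ←essential
  m11: 01-11,010-1
  m14: --110,-111-,0-11-
  m15: -111-,0-11-,01-11
  m16: -0-00,1-000,10--0,100--
  m17: 100-- ←essential
  m18: 10--0,100--
  m19: 100-- ←essential
  m20: -0-00,-01-0,10--0
  m22: --110,-01-0,10--0
  m24: 1-000 ←essential
  m29: 111-1 ←essential
  m30: --110,-111-
  m31: -111-,111-1
Essential: -0-00, 0-11-, 010-1, 1-000, 100--, 111-1
Petrick residual → --110
Min cover (7 terms): cde' + b'd'e' + a'cd + a'bc'e + ac'd'e' + ab'c' + abce

7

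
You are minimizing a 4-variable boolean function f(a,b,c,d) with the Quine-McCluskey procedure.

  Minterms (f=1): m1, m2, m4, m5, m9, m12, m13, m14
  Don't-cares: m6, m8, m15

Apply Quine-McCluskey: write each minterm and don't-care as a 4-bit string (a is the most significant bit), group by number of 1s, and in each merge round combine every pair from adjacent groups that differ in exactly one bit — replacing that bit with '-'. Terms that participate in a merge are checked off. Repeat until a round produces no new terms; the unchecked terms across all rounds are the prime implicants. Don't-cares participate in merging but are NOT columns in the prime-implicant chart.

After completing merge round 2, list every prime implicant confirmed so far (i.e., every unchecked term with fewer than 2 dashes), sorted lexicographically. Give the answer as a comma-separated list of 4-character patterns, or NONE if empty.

0-10

size-2^0 implicants → 0001(✓)  0010(✓)  0100(✓)  0101(✓)  0110(✓)  1000(✓)  1001(✓)  1100(✓)  1101(✓)  1110(✓)  1111(✓)
size-2^1 implicants → -001(✓)  -100(✓)  -101(✓)  -110(✓)  0-01(✓)  0-10  01-0(✓)  010-(✓)  1-00(✓)  1-01(✓)  100-(✓)  11-0(✓)  11-1(✓)  110-(✓)  111-(✓)
size-2^2 implicants → --01  -1-0  -10-  1-0-  11--
Unchecked terms (primes): --01, -1-0, -10-, 0-10, 1-0-, 11--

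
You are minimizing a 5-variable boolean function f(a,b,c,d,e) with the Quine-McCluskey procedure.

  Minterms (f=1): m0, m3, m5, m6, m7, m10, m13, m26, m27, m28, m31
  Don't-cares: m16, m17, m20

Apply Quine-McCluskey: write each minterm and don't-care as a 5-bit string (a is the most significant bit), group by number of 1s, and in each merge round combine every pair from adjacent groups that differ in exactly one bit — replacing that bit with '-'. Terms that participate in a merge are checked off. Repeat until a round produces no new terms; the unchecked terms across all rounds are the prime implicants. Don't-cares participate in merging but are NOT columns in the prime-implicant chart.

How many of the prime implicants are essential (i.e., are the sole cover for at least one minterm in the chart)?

7

Round 0: 00000✓ 00011✓ 00101✓ 00110✓ 00111✓ 01010✓ 01101✓ 10000✓ 10001✓ 10100✓ 11010✓ 11011✓ 11100✓ 11111✓
Round 1: -0000 -1010 0-101 00-11 001-1 0011- 1-100 10-00 1000- 11-11 1101-
PIs = {-0000, -1010, 0-101, 00-11, 001-1, 0011-, 1-100, 10-00, 1000-, 11-11, 1101-}
Coverage chart:
  m0: -0000 ←essential
  m3: 00-11 ←essential
  m5: 0-101,001-1
  m6: 0011- ←essential
  m7: 00-11,001-1,0011-
  m10: -1010 ←essential
  m13: 0-101 ←essential
  m26: -1010,1101-
  m27: 11-11,1101-
  m28: 1-100 ←essential
  m31: 11-11 ←essential
Essential: -0000, -1010, 0-101, 00-11, 0011-, 1-100, 11-11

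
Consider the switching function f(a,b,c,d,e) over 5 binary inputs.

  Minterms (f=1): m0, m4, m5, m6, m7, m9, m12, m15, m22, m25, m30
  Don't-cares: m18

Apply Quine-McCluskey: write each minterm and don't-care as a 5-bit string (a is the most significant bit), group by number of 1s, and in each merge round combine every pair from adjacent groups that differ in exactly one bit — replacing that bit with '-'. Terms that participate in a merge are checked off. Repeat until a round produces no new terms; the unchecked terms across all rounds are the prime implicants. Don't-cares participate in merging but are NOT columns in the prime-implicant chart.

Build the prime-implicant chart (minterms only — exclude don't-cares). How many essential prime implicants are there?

[col 0] 00000*, 00100*, 00101*, 00110*, 00111*, 01001*, 01100*, 01111*, 10010*, 10110*, 11001*, 11110*
[col 1] -0110, -1001, 0-100, 0-111, 00-00, 001-0*, 001-1*, 0010-*, 0011-*, 1-110, 10-10
[col 2] 001--
Prime implicants: -0110, -1001, 0-100, 0-111, 00-00, 001--, 1-110, 10-10
PI chart (minterm → PIs covering it):
  0 | 00-00  (sole → essential)
  4 | 0-100,00-00,001--
  5 | 001--  (sole → essential)
  6 | -0110,001--
  7 | 0-111,001--
  9 | -1001  (sole → essential)
  12 | 0-100  (sole → essential)
  15 | 0-111  (sole → essential)
  22 | -0110,1-110,10-10
  25 | -1001  (sole → essential)
  30 | 1-110  (sole → essential)
Essential prime implicants: -1001, 0-100, 0-111, 00-00, 001--, 1-110

6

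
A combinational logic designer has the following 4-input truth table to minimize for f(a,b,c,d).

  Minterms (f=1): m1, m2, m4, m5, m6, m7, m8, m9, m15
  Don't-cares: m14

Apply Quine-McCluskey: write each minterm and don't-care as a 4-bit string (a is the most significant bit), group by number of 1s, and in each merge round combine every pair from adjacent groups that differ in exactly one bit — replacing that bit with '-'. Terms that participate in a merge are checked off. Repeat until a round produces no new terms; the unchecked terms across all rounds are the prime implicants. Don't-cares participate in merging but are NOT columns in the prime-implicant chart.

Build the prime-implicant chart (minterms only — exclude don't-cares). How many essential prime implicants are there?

[col 0] 0001*, 0010*, 0100*, 0101*, 0110*, 0111*, 1000*, 1001*, 1110*, 1111*
[col 1] -001, -110*, -111*, 0-01, 0-10, 01-0*, 01-1*, 010-*, 011-*, 100-, 111-*
[col 2] -11-, 01--
Prime implicants: -001, -11-, 0-01, 0-10, 01--, 100-
PI chart (minterm → PIs covering it):
  1 | -001,0-01
  2 | 0-10  (sole → essential)
  4 | 01--  (sole → essential)
  5 | 0-01,01--
  6 | -11-,0-10,01--
  7 | -11-,01--
  8 | 100-  (sole → essential)
  9 | -001,100-
  15 | -11-  (sole → essential)
Essential prime implicants: -11-, 0-10, 01--, 100-

4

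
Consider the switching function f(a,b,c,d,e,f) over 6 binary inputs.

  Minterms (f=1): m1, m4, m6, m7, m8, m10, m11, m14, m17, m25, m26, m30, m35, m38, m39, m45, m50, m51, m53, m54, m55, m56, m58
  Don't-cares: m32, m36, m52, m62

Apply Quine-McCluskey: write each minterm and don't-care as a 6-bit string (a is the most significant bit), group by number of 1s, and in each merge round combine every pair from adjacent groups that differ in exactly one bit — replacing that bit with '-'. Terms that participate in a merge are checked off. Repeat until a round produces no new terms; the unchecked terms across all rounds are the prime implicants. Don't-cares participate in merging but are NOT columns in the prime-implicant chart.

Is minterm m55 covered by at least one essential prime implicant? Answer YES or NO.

YES

Round 0: 000001✓ 000100✓ 000110✓ 000111✓ 001000✓ 001010✓ 001011✓ 001110✓ 010001✓ 011001✓ 011010✓ 011110✓ 100000✓ 100011✓ 100100✓ 100110✓ 100111✓ 101101 110010✓ 110011✓ 110100✓ 110101✓ 110110✓ 110111✓ 111000✓ 111010✓ 111110✓
Round 1: -00100✓ -00110✓ -00111✓ -11010✓ -11110✓ 0-0001 0-1010✓ 0-1110✓ 00-110 0001-0✓ 00011-✓ 001-10✓ 0010-0 00101- 01-001 011-10✓ 1-0011✓ 1-0100✓ 1-0110✓ 1-0111✓ 100-00 100-11✓ 1001-0✓ 10011-✓ 11-010✓ 11-110✓ 110-10✓ 110-11✓ 11001-✓ 1101-0✓ 1101-1✓ 11010-✓ 11011-✓ 111-10✓ 1110-0
Round 2: -001-0 -0011- -11-10 0-1-10 1-0-11 1-01-0 1-011- 11--10 110-1- 1101--
PIs = {-001-0, -0011-, -11-10, 0-0001, 0-1-10, 00-110, 0010-0, 00101-, 01-001, 1-0-11, 1-01-0, 1-011-, 100-00, 101101, 11--10, 110-1-, 1101--, 1110-0}
Coverage chart:
  m1: 0-0001 ←essential
  m4: -001-0 ←essential
  m6: -001-0,-0011-,00-110
  m7: -0011- ←essential
  m8: 0010-0 ←essential
  m10: 0-1-10,0010-0,00101-
  m11: 00101- ←essential
  m14: 0-1-10,00-110
  m17: 0-0001,01-001
  m25: 01-001 ←essential
  m26: -11-10,0-1-10
  m30: -11-10,0-1-10
  m35: 1-0-11 ←essential
  m38: -001-0,-0011-,1-01-0,1-011-
  m39: -0011-,1-0-11,1-011-
  m45: 101101 ←essential
  m50: 11--10,110-1-
  m51: 1-0-11,110-1-
  m53: 1101-- ←essential
  m54: 1-01-0,1-011-,11--10,110-1-,1101--
  m55: 1-0-11,1-011-,110-1-,1101--
  m56: 1110-0 ←essential
  m58: -11-10,11--10,1110-0
Essential: -001-0, -0011-, 0-0001, 0010-0, 00101-, 01-001, 1-0-11, 101101, 1101--, 1110-0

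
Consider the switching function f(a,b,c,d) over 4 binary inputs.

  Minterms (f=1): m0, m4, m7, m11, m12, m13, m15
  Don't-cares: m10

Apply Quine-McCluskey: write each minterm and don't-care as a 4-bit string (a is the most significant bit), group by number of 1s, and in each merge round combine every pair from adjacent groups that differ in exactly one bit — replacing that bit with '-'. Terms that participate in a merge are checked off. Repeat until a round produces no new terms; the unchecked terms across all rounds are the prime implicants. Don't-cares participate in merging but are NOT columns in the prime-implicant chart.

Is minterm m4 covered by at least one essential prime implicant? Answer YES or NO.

YES

Round 0: 0000✓ 0100✓ 0111✓ 1010✓ 1011✓ 1100✓ 1101✓ 1111✓
Round 1: -100 -111 0-00 1-11 101- 11-1 110-
PIs = {-100, -111, 0-00, 1-11, 101-, 11-1, 110-}
Coverage chart:
  m0: 0-00 ←essential
  m4: -100,0-00
  m7: -111 ←essential
  m11: 1-11,101-
  m12: -100,110-
  m13: 11-1,110-
  m15: -111,1-11,11-1
Essential: -111, 0-00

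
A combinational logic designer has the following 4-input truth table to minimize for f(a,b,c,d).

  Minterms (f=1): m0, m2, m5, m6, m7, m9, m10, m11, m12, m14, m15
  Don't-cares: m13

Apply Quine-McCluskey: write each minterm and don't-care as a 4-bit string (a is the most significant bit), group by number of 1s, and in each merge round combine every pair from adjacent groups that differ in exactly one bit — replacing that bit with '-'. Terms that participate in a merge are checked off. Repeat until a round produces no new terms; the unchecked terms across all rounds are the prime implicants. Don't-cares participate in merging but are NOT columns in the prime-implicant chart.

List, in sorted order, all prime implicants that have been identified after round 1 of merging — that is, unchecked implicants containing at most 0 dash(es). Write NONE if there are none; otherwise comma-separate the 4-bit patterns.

size-2^0 implicants → 0000(✓)  0010(✓)  0101(✓)  0110(✓)  0111(✓)  1001(✓)  1010(✓)  1011(✓)  1100(✓)  1101(✓)  1110(✓)  1111(✓)
size-2^1 implicants → -010(✓)  -101(✓)  -110(✓)  -111(✓)  0-10(✓)  00-0  01-1(✓)  011-(✓)  1-01(✓)  1-10(✓)  1-11(✓)  10-1(✓)  101-(✓)  11-0(✓)  11-1(✓)  110-(✓)  111-(✓)
size-2^2 implicants → --10  -1-1  -11-  1--1  1-1-  11--
Unchecked terms (primes): --10, -1-1, -11-, 00-0, 1--1, 1-1-, 11--

NONE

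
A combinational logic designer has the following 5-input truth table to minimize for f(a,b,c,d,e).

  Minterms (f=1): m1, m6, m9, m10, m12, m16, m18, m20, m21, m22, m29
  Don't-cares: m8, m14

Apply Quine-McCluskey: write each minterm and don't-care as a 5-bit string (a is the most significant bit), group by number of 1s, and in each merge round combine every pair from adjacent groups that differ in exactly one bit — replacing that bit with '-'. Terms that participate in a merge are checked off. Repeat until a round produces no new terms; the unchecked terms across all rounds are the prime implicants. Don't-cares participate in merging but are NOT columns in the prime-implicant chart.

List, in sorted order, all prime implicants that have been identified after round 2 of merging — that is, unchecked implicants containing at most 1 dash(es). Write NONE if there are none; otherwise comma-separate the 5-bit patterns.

Round 0: 00001✓ 00110✓ 01000✓ 01001✓ 01010✓ 01100✓ 01110✓ 10000✓ 10010✓ 10100✓ 10101✓ 10110✓ 11101✓
Round 1: -0110 0-001 0-110 01-00✓ 01-10✓ 010-0✓ 0100- 011-0✓ 1-101 10-00✓ 10-10✓ 100-0✓ 101-0✓ 1010-
Round 2: 01--0 10--0
PIs = {-0110, 0-001, 0-110, 01--0, 0100-, 1-101, 10--0, 1010-}

-0110, 0-001, 0-110, 0100-, 1-101, 1010-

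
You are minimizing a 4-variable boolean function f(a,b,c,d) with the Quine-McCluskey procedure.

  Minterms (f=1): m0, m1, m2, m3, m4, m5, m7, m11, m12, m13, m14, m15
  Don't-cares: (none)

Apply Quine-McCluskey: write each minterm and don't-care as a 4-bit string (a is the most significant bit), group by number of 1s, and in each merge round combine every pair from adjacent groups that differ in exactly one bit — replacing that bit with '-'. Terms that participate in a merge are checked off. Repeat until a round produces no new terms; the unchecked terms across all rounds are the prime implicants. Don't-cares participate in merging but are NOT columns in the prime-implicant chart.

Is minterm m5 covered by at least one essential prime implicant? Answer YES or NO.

NO

size-2^0 implicants → 0000(✓)  0001(✓)  0010(✓)  0011(✓)  0100(✓)  0101(✓)  0111(✓)  1011(✓)  1100(✓)  1101(✓)  1110(✓)  1111(✓)
size-2^1 implicants → -011(✓)  -100(✓)  -101(✓)  -111(✓)  0-00(✓)  0-01(✓)  0-11(✓)  00-0(✓)  00-1(✓)  000-(✓)  001-(✓)  01-1(✓)  010-(✓)  1-11(✓)  11-0(✓)  11-1(✓)  110-(✓)  111-(✓)
size-2^2 implicants → --11  -1-1  -10-  0--1  0-0-  00--  11--
Unchecked terms (primes): --11, -1-1, -10-, 0--1, 0-0-, 00--, 11--
Minterm coverage:
  m0 ⊆ 0-0-,00--
  m1 ⊆ 0--1,0-0-,00--
  m2 ⊆ 00-- [E]
  m3 ⊆ --11,0--1,00--
  m4 ⊆ -10-,0-0-
  m5 ⊆ -1-1,-10-,0--1,0-0-
  m7 ⊆ --11,-1-1,0--1
  m11 ⊆ --11 [E]
  m12 ⊆ -10-,11--
  m13 ⊆ -1-1,-10-,11--
  m14 ⊆ 11-- [E]
  m15 ⊆ --11,-1-1,11--
E = {--11, 00--, 11--}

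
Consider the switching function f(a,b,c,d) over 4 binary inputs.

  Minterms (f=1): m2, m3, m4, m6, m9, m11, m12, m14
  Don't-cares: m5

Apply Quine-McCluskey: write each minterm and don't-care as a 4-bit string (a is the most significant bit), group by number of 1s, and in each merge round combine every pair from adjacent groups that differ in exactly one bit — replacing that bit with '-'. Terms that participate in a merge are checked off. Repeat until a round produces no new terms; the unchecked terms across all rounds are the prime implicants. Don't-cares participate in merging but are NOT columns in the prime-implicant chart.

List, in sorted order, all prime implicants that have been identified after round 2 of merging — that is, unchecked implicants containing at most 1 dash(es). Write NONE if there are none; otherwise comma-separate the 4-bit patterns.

-011, 0-10, 001-, 010-, 10-1

Round 0: 0010✓ 0011✓ 0100✓ 0101✓ 0110✓ 1001✓ 1011✓ 1100✓ 1110✓
Round 1: -011 -100✓ -110✓ 0-10 001- 01-0✓ 010- 10-1 11-0✓
Round 2: -1-0
PIs = {-011, -1-0, 0-10, 001-, 010-, 10-1}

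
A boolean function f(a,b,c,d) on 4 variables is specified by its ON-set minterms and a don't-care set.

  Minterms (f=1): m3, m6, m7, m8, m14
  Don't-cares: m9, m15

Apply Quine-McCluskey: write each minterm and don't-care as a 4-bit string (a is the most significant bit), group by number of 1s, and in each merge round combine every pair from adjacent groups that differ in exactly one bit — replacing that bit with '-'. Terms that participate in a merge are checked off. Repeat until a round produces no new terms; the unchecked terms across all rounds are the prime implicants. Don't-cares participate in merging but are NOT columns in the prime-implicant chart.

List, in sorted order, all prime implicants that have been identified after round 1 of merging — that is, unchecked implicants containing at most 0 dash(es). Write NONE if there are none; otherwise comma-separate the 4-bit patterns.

size-2^0 implicants → 0011(✓)  0110(✓)  0111(✓)  1000(✓)  1001(✓)  1110(✓)  1111(✓)
size-2^1 implicants → -110(✓)  -111(✓)  0-11  011-(✓)  100-  111-(✓)
size-2^2 implicants → -11-
Unchecked terms (primes): -11-, 0-11, 100-

NONE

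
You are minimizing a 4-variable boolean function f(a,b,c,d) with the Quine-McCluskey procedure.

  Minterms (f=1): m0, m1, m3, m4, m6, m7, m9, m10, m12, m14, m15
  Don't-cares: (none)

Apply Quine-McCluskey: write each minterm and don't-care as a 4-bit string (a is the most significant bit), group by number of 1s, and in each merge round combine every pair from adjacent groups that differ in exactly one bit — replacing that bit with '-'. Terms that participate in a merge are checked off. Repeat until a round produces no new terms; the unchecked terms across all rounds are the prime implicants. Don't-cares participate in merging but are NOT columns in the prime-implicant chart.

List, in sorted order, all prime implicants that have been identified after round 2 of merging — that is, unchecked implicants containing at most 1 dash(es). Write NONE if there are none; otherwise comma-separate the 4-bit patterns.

-001, 0-00, 0-11, 00-1, 000-, 1-10

Round 0: 0000✓ 0001✓ 0011✓ 0100✓ 0110✓ 0111✓ 1001✓ 1010✓ 1100✓ 1110✓ 1111✓
Round 1: -001 -100✓ -110✓ -111✓ 0-00 0-11 00-1 000- 01-0✓ 011-✓ 1-10 11-0✓ 111-✓
Round 2: -1-0 -11-
PIs = {-001, -1-0, -11-, 0-00, 0-11, 00-1, 000-, 1-10}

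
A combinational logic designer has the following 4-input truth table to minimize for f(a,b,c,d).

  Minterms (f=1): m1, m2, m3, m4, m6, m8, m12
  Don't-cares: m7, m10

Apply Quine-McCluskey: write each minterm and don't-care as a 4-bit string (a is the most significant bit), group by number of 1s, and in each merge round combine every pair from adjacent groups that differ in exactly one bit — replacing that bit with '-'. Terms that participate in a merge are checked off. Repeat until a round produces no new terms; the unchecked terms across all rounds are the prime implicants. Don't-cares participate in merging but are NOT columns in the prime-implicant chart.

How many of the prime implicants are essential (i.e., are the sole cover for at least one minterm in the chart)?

Round 0: 0001✓ 0010✓ 0011✓ 0100✓ 0110✓ 0111✓ 1000✓ 1010✓ 1100✓
Round 1: -010 -100 0-10✓ 0-11✓ 00-1 001-✓ 01-0 011-✓ 1-00 10-0
Round 2: 0-1-
PIs = {-010, -100, 0-1-, 00-1, 01-0, 1-00, 10-0}
Coverage chart:
  m1: 00-1 ←essential
  m2: -010,0-1-
  m3: 0-1-,00-1
  m4: -100,01-0
  m6: 0-1-,01-0
  m8: 1-00,10-0
  m12: -100,1-00
Essential: 00-1

1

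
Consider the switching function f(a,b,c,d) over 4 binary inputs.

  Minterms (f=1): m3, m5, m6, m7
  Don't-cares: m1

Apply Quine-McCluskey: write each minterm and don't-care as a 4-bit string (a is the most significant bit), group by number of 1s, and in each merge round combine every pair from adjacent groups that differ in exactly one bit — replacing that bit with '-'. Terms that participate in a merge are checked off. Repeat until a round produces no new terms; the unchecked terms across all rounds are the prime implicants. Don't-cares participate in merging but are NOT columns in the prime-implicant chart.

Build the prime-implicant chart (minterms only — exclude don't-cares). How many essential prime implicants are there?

Round 0: 0001✓ 0011✓ 0101✓ 0110✓ 0111✓
Round 1: 0-01✓ 0-11✓ 00-1✓ 01-1✓ 011-
Round 2: 0--1
PIs = {0--1, 011-}
Coverage chart:
  m3: 0--1 ←essential
  m5: 0--1 ←essential
  m6: 011- ←essential
  m7: 0--1,011-
Essential: 0--1, 011-

2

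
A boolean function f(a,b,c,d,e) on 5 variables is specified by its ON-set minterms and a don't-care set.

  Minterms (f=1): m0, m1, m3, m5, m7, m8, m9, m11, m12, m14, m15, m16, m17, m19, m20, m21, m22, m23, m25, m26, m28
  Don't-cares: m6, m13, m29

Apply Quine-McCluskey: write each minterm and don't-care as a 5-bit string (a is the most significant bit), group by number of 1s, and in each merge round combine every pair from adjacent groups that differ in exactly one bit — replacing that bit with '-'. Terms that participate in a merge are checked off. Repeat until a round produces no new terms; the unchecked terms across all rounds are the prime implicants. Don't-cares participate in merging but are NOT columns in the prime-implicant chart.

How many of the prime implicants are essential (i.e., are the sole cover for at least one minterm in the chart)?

4

size-2^0 implicants → 00000(✓)  00001(✓)  00011(✓)  00101(✓)  00110(✓)  00111(✓)  01000(✓)  01001(✓)  01011(✓)  01100(✓)  01101(✓)  01110(✓)  01111(✓)  10000(✓)  10001(✓)  10011(✓)  10100(✓)  10101(✓)  10110(✓)  10111(✓)  11001(✓)  11010  11100(✓)  11101(✓)
size-2^1 implicants → -0000(✓)  -0001(✓)  -0011(✓)  -0101(✓)  -0110(✓)  -0111(✓)  -1001(✓)  -1100(✓)  -1101(✓)  0-000(✓)  0-001(✓)  0-011(✓)  0-101(✓)  0-110(✓)  0-111(✓)  00-01(✓)  00-11(✓)  000-1(✓)  0000-(✓)  001-1(✓)  0011-(✓)  01-00(✓)  01-01(✓)  01-11(✓)  010-1(✓)  0100-(✓)  011-0(✓)  011-1(✓)  0110-(✓)  0111-(✓)  1-001(✓)  1-100(✓)  1-101(✓)  10-00(✓)  10-01(✓)  10-11(✓)  100-1(✓)  1000-(✓)  101-0(✓)  101-1(✓)  1010-(✓)  1011-(✓)  11-01(✓)  1110-(✓)
size-2^2 implicants → --001(✓)  --101(✓)  -0-01(✓)  -0-11(✓)  -00-1(✓)  -000-  -01-1(✓)  -011-  -1-01(✓)  -110-  0--01(✓)  0--11(✓)  0-0-1(✓)  0-00-  0-1-1(✓)  0-11-  00--1(✓)  01--1(✓)  01-0-  011--  1--01(✓)  1-10-  10--1(✓)  10-0-  101--
size-2^3 implicants → ---01  -0--1  0---1
Unchecked terms (primes): ---01, -0--1, -000-, -011-, -110-, 0---1, 0-00-, 0-11-, 01-0-, 011--, 1-10-, 10-0-, 101--, 11010
Minterm coverage:
  m0 ⊆ -000-,0-00-
  m1 ⊆ ---01,-0--1,-000-,0---1,0-00-
  m3 ⊆ -0--1,0---1
  m5 ⊆ ---01,-0--1,0---1
  m7 ⊆ -0--1,-011-,0---1,0-11-
  m8 ⊆ 0-00-,01-0-
  m9 ⊆ ---01,0---1,0-00-,01-0-
  m11 ⊆ 0---1 [E]
  m12 ⊆ -110-,01-0-,011--
  m14 ⊆ 0-11-,011--
  m15 ⊆ 0---1,0-11-,011--
  m16 ⊆ -000-,10-0-
  m17 ⊆ ---01,-0--1,-000-,10-0-
  m19 ⊆ -0--1 [E]
  m20 ⊆ 1-10-,10-0-,101--
  m21 ⊆ ---01,-0--1,1-10-,10-0-,101--
  m22 ⊆ -011-,101--
  m23 ⊆ -0--1,-011-,101--
  m25 ⊆ ---01 [E]
  m26 ⊆ 11010 [E]
  m28 ⊆ -110-,1-10-
E = {---01, -0--1, 0---1, 11010}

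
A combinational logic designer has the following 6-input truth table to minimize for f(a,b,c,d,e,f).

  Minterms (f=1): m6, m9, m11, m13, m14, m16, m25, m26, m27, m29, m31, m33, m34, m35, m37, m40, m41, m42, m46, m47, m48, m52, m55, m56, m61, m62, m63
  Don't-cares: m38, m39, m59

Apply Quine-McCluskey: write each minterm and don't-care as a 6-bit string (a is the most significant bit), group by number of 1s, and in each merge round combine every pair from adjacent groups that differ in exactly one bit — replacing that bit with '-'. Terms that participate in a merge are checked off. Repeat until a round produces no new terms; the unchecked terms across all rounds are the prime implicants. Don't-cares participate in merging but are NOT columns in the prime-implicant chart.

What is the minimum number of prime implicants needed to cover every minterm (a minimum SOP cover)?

[col 0] 000110*, 001001*, 001011*, 001101*, 001110*, 010000*, 011001*, 011010*, 011011*, 011101*, 011111*, 100001*, 100010*, 100011*, 100101*, 100110*, 100111*, 101000*, 101001*, 101010*, 101110*, 101111*, 110000*, 110100*, 110111*, 111000*, 111011*, 111101*, 111110*, 111111*
[col 1] -00110*, -01001, -01110*, -10000, -11011*, -11101*, -11111*, 0-1001*, 0-1011*, 0-1101*, 00-110*, 001-01*, 0010-1*, 011-01*, 011-11*, 0110-1*, 01101-, 0111-1*, 1-0111*, 1-1000, 1-1110*, 1-1111*, 10-001, 10-010*, 10-110*, 10-111*, 100-01*, 100-10*, 100-11*, 1000-1*, 10001-*, 1001-1*, 10011-*, 101-10*, 1010-0, 10100-, 10111-*, 11-000, 11-111*, 110-00, 111-11*, 1111-1*, 11111-*
[col 2] -0-110, -11-11, -111-1, 0-1-01, 0-10-1, 011--1, 1--111, 1-111-, 10--10, 10-11-, 100--1, 100-1-
Prime implicants: -0-110, -01001, -10000, -11-11, -111-1, 0-1-01, 0-10-1, 011--1, 01101-, 1--111, 1-1000, 1-111-, 10--10, 10-001, 10-11-, 100--1, 100-1-, 1010-0, 10100-, 11-000, 110-00
PI chart (minterm → PIs covering it):
  6 | -0-110  (sole → essential)
  9 | -01001,0-1-01,0-10-1
  11 | 0-10-1  (sole → essential)
  13 | 0-1-01  (sole → essential)
  14 | -0-110  (sole → essential)
  16 | -10000  (sole → essential)
  25 | 0-1-01,0-10-1,011--1
  26 | 01101-  (sole → essential)
  27 | -11-11,0-10-1,011--1,01101-
  29 | -111-1,0-1-01,011--1
  31 | -11-11,-111-1,011--1
  33 | 10-001,100--1
  34 | 10--10,100-1-
  35 | 100--1,100-1-
  37 | 100--1  (sole → essential)
  40 | 1-1000,1010-0,10100-
  41 | -01001,10-001,10100-
  42 | 10--10,1010-0
  46 | -0-110,1-111-,10--10,10-11-
  47 | 1--111,1-111-,10-11-
  48 | -10000,11-000,110-00
  52 | 110-00  (sole → essential)
  55 | 1--111  (sole → essential)
  56 | 1-1000,11-000
  61 | -111-1  (sole → essential)
  62 | 1-111-  (sole → essential)
  63 | -11-11,-111-1,1--111,1-111-
Essential prime implicants: -0-110, -10000, -111-1, 0-1-01, 0-10-1, 01101-, 1--111, 1-111-, 100--1, 110-00
Petrick residual → -01001, 1-1000, 10--10
Minimum SOP uses 13 PIs: b'def' + b'cd'e'f + bc'd'e'f' + bcdf + a'ce'f + a'cd'f + a'bcd'e + adef + acd'e'f' + acde + ab'ef' + ab'c'f + abc'e'f'

13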